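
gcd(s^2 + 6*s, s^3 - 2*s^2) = s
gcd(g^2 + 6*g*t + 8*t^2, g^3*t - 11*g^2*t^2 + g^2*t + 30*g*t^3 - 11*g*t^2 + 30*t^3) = 1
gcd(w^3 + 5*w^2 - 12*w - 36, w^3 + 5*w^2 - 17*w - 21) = w - 3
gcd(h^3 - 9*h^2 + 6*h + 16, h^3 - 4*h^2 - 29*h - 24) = h^2 - 7*h - 8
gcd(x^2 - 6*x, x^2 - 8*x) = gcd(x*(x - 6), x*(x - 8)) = x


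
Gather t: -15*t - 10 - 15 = -15*t - 25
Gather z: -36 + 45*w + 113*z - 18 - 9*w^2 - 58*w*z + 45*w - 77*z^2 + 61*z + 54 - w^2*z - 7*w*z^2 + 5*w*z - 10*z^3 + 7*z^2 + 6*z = -9*w^2 + 90*w - 10*z^3 + z^2*(-7*w - 70) + z*(-w^2 - 53*w + 180)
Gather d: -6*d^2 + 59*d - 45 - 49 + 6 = -6*d^2 + 59*d - 88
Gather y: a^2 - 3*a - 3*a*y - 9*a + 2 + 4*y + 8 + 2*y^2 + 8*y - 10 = a^2 - 12*a + 2*y^2 + y*(12 - 3*a)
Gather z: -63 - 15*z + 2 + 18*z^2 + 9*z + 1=18*z^2 - 6*z - 60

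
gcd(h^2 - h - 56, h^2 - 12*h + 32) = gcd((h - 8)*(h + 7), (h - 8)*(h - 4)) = h - 8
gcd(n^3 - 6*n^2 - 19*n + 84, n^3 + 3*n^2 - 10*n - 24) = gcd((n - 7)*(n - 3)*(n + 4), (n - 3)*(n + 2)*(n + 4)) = n^2 + n - 12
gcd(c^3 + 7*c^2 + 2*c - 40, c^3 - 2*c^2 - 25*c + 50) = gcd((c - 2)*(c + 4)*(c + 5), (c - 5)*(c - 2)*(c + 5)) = c^2 + 3*c - 10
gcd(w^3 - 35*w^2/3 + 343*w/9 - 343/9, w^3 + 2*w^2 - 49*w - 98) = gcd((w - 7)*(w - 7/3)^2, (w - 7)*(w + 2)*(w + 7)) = w - 7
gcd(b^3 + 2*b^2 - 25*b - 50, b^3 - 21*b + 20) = b + 5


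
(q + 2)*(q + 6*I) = q^2 + 2*q + 6*I*q + 12*I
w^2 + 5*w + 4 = (w + 1)*(w + 4)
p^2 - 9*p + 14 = (p - 7)*(p - 2)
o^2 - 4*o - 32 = (o - 8)*(o + 4)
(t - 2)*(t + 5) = t^2 + 3*t - 10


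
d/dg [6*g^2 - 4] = 12*g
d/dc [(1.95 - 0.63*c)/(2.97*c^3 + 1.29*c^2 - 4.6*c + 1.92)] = (3.7422*c^3 - 16.5618*c^2 - 5.031*c + 7.7604)/(8.8209*c^6 + 7.6626*c^5 - 25.6599*c^4 - 0.463199999999999*c^3 + 26.1136*c^2 - 17.664*c + 3.6864)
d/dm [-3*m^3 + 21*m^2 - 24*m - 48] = -9*m^2 + 42*m - 24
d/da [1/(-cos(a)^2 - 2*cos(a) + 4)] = -2*(cos(a) + 1)*sin(a)/(cos(a)^2 + 2*cos(a) - 4)^2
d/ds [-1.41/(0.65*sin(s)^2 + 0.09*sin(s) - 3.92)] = (1.833*sin(s) + 0.1269)*cos(s)/(0.65*sin(s)^2 + 0.09*sin(s) - 3.92)^2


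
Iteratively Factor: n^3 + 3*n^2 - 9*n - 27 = (n + 3)*(n^2 - 9) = (n + 3)^2*(n - 3)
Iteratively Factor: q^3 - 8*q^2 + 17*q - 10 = (q - 1)*(q^2 - 7*q + 10) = (q - 5)*(q - 1)*(q - 2)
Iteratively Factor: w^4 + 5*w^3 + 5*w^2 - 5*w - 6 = (w + 1)*(w^3 + 4*w^2 + w - 6) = (w + 1)*(w + 3)*(w^2 + w - 2) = (w - 1)*(w + 1)*(w + 3)*(w + 2)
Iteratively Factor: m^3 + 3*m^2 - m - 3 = (m + 1)*(m^2 + 2*m - 3) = (m + 1)*(m + 3)*(m - 1)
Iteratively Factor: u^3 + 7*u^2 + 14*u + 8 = (u + 1)*(u^2 + 6*u + 8) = (u + 1)*(u + 2)*(u + 4)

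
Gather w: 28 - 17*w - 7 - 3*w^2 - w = -3*w^2 - 18*w + 21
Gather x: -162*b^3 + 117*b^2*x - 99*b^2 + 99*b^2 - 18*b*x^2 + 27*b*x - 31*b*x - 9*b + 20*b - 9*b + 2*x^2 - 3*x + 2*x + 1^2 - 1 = -162*b^3 + 2*b + x^2*(2 - 18*b) + x*(117*b^2 - 4*b - 1)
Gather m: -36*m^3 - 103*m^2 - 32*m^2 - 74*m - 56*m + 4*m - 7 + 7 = -36*m^3 - 135*m^2 - 126*m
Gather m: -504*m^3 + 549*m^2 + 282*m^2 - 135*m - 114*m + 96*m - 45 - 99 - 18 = -504*m^3 + 831*m^2 - 153*m - 162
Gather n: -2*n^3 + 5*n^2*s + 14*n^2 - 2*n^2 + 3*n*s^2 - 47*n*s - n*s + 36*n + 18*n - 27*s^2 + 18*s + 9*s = -2*n^3 + n^2*(5*s + 12) + n*(3*s^2 - 48*s + 54) - 27*s^2 + 27*s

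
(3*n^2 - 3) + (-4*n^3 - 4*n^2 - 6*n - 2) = -4*n^3 - n^2 - 6*n - 5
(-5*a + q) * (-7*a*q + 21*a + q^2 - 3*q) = 35*a^2*q - 105*a^2 - 12*a*q^2 + 36*a*q + q^3 - 3*q^2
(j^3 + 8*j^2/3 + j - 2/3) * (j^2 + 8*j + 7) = j^5 + 32*j^4/3 + 88*j^3/3 + 26*j^2 + 5*j/3 - 14/3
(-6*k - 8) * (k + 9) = -6*k^2 - 62*k - 72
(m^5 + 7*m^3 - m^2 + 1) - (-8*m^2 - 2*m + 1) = m^5 + 7*m^3 + 7*m^2 + 2*m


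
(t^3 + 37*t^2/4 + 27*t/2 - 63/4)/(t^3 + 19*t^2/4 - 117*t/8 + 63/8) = 2*(t + 3)/(2*t - 3)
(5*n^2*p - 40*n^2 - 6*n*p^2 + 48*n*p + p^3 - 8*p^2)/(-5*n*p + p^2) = -n + 8*n/p + p - 8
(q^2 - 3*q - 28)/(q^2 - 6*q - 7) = (q + 4)/(q + 1)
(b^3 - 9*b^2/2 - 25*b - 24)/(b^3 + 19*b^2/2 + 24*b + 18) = (b - 8)/(b + 6)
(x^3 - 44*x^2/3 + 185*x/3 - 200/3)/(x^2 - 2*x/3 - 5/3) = (x^2 - 13*x + 40)/(x + 1)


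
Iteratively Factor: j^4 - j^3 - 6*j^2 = (j + 2)*(j^3 - 3*j^2) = (j - 3)*(j + 2)*(j^2) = j*(j - 3)*(j + 2)*(j)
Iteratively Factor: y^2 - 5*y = (y - 5)*(y)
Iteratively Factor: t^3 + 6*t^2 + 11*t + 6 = (t + 1)*(t^2 + 5*t + 6) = (t + 1)*(t + 3)*(t + 2)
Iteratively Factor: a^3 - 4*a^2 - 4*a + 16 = (a - 2)*(a^2 - 2*a - 8) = (a - 2)*(a + 2)*(a - 4)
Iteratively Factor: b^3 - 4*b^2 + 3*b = (b - 3)*(b^2 - b) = (b - 3)*(b - 1)*(b)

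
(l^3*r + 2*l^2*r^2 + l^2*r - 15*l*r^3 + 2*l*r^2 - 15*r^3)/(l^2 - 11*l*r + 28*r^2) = r*(l^3 + 2*l^2*r + l^2 - 15*l*r^2 + 2*l*r - 15*r^2)/(l^2 - 11*l*r + 28*r^2)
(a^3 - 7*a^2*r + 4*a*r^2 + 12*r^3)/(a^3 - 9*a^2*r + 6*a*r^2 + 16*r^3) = (-a + 6*r)/(-a + 8*r)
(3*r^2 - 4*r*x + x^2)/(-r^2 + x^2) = (-3*r + x)/(r + x)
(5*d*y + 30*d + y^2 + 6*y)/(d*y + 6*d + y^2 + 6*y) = (5*d + y)/(d + y)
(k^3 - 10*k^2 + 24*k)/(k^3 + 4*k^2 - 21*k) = (k^2 - 10*k + 24)/(k^2 + 4*k - 21)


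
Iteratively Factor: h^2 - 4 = (h - 2)*(h + 2)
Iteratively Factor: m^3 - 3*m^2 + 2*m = (m - 2)*(m^2 - m) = m*(m - 2)*(m - 1)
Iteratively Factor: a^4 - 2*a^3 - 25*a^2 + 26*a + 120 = (a - 5)*(a^3 + 3*a^2 - 10*a - 24) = (a - 5)*(a - 3)*(a^2 + 6*a + 8) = (a - 5)*(a - 3)*(a + 4)*(a + 2)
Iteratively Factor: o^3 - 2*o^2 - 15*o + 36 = (o + 4)*(o^2 - 6*o + 9) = (o - 3)*(o + 4)*(o - 3)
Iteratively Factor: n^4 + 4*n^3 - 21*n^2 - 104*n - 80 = (n + 4)*(n^3 - 21*n - 20) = (n + 4)^2*(n^2 - 4*n - 5) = (n + 1)*(n + 4)^2*(n - 5)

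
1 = 1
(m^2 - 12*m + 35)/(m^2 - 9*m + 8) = (m^2 - 12*m + 35)/(m^2 - 9*m + 8)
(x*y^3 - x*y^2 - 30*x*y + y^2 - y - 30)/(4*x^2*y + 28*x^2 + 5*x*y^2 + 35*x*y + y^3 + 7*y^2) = (x*y^3 - x*y^2 - 30*x*y + y^2 - y - 30)/(4*x^2*y + 28*x^2 + 5*x*y^2 + 35*x*y + y^3 + 7*y^2)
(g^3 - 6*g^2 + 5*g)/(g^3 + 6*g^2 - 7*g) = (g - 5)/(g + 7)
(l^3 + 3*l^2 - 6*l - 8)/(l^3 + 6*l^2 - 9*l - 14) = (l + 4)/(l + 7)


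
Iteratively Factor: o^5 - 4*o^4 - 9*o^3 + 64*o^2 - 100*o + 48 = (o - 2)*(o^4 - 2*o^3 - 13*o^2 + 38*o - 24) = (o - 2)^2*(o^3 - 13*o + 12) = (o - 2)^2*(o - 1)*(o^2 + o - 12) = (o - 3)*(o - 2)^2*(o - 1)*(o + 4)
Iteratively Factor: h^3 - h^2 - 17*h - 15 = (h + 3)*(h^2 - 4*h - 5) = (h + 1)*(h + 3)*(h - 5)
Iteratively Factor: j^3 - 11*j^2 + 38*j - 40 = (j - 2)*(j^2 - 9*j + 20) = (j - 4)*(j - 2)*(j - 5)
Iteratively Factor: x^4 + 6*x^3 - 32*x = (x - 2)*(x^3 + 8*x^2 + 16*x) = (x - 2)*(x + 4)*(x^2 + 4*x) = (x - 2)*(x + 4)^2*(x)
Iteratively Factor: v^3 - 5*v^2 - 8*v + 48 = (v - 4)*(v^2 - v - 12) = (v - 4)^2*(v + 3)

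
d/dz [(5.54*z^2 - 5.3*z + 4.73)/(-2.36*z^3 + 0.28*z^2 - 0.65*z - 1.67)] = (13.0744*z^4 - 25.016*z^3 + 31.3714*z^2 - 21.1524*z + 11.9255)/(5.5696*z^6 - 1.3216*z^5 + 3.1464*z^4 + 7.5184*z^3 - 0.5127*z^2 + 2.171*z + 2.7889)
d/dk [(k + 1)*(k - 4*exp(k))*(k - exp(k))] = (1 - exp(k))*(k + 1)*(k - 4*exp(k)) - (k + 1)*(k - exp(k))*(4*exp(k) - 1) + (k - 4*exp(k))*(k - exp(k))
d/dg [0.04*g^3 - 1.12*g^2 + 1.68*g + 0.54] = 0.12*g^2 - 2.24*g + 1.68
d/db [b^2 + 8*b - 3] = 2*b + 8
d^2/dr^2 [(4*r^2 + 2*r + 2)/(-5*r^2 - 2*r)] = 4*(-5*r^3 - 75*r^2 - 30*r - 4)/(r^3*(125*r^3 + 150*r^2 + 60*r + 8))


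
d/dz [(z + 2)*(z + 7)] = 2*z + 9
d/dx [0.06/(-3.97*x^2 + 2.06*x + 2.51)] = (0.4764*x - 0.1236)/(-3.97*x^2 + 2.06*x + 2.51)^2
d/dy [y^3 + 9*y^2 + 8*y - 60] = 3*y^2 + 18*y + 8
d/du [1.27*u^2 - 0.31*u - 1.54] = 2.54*u - 0.31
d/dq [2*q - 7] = 2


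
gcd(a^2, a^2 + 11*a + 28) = 1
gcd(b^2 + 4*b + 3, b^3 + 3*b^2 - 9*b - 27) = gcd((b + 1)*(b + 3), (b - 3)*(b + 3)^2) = b + 3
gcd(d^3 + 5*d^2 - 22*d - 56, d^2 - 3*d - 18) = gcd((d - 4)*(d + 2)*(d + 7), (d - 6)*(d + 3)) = 1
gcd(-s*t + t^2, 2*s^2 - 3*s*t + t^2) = s - t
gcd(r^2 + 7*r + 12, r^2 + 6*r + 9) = r + 3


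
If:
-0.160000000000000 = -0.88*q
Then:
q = 0.18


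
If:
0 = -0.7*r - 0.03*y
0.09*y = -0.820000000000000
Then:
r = 0.39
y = -9.11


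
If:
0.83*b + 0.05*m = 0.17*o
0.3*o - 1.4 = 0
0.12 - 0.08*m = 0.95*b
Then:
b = 3.04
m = -34.61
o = 4.67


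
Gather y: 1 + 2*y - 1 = 2*y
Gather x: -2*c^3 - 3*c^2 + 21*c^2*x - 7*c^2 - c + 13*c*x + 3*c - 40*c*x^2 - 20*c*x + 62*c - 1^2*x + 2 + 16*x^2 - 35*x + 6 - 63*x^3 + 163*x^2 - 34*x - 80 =-2*c^3 - 10*c^2 + 64*c - 63*x^3 + x^2*(179 - 40*c) + x*(21*c^2 - 7*c - 70) - 72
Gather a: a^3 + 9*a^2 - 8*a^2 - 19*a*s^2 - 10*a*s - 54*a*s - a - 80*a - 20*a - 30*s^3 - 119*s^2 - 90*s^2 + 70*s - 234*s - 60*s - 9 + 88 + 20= a^3 + a^2 + a*(-19*s^2 - 64*s - 101) - 30*s^3 - 209*s^2 - 224*s + 99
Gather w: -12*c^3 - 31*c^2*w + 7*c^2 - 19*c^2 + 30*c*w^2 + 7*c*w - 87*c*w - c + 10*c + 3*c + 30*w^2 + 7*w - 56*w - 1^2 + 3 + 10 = -12*c^3 - 12*c^2 + 12*c + w^2*(30*c + 30) + w*(-31*c^2 - 80*c - 49) + 12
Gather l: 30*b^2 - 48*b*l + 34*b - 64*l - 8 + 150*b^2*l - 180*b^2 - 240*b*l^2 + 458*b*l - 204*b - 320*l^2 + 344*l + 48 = -150*b^2 - 170*b + l^2*(-240*b - 320) + l*(150*b^2 + 410*b + 280) + 40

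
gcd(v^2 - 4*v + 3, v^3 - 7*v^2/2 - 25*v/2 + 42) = v - 3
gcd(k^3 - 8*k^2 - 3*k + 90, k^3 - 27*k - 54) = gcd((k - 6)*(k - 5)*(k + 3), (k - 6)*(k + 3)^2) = k^2 - 3*k - 18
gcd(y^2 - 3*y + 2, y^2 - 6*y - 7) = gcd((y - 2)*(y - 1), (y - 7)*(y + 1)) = 1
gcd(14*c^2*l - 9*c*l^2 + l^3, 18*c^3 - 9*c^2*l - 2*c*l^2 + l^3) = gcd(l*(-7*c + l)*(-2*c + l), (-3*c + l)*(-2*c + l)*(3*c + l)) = 2*c - l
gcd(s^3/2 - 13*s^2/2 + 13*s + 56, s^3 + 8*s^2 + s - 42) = 1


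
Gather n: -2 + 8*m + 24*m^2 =24*m^2 + 8*m - 2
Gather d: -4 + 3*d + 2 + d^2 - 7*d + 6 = d^2 - 4*d + 4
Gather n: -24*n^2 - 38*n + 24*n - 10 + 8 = -24*n^2 - 14*n - 2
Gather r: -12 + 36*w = 36*w - 12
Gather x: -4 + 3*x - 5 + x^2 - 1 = x^2 + 3*x - 10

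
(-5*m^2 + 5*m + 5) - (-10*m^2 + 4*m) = 5*m^2 + m + 5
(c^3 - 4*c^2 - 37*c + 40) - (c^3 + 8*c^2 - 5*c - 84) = -12*c^2 - 32*c + 124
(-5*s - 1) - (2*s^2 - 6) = -2*s^2 - 5*s + 5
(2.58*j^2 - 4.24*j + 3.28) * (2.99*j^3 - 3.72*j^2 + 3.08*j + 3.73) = 7.7142*j^5 - 22.2752*j^4 + 33.5264*j^3 - 15.6374*j^2 - 5.7128*j + 12.2344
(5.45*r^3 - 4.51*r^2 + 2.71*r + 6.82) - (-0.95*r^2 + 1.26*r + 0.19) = 5.45*r^3 - 3.56*r^2 + 1.45*r + 6.63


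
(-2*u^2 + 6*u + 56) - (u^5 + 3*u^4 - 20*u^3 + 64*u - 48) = -u^5 - 3*u^4 + 20*u^3 - 2*u^2 - 58*u + 104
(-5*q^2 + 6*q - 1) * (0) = 0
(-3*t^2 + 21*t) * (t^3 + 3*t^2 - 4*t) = -3*t^5 + 12*t^4 + 75*t^3 - 84*t^2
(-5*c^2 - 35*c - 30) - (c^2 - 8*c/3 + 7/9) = -6*c^2 - 97*c/3 - 277/9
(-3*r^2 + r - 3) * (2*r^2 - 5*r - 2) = -6*r^4 + 17*r^3 - 5*r^2 + 13*r + 6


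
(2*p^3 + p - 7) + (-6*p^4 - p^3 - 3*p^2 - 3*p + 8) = -6*p^4 + p^3 - 3*p^2 - 2*p + 1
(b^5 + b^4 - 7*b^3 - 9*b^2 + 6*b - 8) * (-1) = -b^5 - b^4 + 7*b^3 + 9*b^2 - 6*b + 8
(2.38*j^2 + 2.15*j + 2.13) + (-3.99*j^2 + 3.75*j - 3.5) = -1.61*j^2 + 5.9*j - 1.37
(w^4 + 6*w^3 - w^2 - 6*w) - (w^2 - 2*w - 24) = w^4 + 6*w^3 - 2*w^2 - 4*w + 24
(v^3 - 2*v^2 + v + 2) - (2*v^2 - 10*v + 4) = v^3 - 4*v^2 + 11*v - 2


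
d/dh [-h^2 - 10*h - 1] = -2*h - 10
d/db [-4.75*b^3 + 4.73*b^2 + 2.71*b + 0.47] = -14.25*b^2 + 9.46*b + 2.71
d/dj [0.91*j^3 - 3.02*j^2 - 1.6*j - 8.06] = 2.73*j^2 - 6.04*j - 1.6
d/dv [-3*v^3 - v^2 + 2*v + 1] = -9*v^2 - 2*v + 2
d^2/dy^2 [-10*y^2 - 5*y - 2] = -20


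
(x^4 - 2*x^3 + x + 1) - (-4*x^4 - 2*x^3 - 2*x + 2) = 5*x^4 + 3*x - 1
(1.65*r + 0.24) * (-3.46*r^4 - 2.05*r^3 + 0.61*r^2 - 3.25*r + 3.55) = -5.709*r^5 - 4.2129*r^4 + 0.5145*r^3 - 5.2161*r^2 + 5.0775*r + 0.852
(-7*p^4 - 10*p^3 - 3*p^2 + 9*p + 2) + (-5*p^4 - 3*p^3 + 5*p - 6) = -12*p^4 - 13*p^3 - 3*p^2 + 14*p - 4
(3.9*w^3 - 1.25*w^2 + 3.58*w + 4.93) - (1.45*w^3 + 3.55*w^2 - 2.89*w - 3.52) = 2.45*w^3 - 4.8*w^2 + 6.47*w + 8.45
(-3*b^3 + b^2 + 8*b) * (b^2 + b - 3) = -3*b^5 - 2*b^4 + 18*b^3 + 5*b^2 - 24*b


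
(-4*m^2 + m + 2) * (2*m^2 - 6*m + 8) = -8*m^4 + 26*m^3 - 34*m^2 - 4*m + 16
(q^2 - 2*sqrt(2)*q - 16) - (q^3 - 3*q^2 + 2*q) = -q^3 + 4*q^2 - 2*sqrt(2)*q - 2*q - 16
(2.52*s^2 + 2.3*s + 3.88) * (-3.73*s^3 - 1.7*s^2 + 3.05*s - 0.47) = -9.3996*s^5 - 12.863*s^4 - 10.6964*s^3 - 0.765400000000001*s^2 + 10.753*s - 1.8236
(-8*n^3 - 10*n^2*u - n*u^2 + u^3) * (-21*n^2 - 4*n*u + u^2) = 168*n^5 + 242*n^4*u + 53*n^3*u^2 - 27*n^2*u^3 - 5*n*u^4 + u^5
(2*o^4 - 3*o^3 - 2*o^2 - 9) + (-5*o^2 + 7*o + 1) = 2*o^4 - 3*o^3 - 7*o^2 + 7*o - 8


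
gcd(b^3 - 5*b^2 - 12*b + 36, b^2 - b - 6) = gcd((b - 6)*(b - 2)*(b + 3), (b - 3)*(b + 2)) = 1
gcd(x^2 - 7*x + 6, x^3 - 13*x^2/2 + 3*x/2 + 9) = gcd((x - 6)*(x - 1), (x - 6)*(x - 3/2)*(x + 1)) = x - 6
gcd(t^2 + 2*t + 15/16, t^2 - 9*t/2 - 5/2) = 1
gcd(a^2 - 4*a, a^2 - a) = a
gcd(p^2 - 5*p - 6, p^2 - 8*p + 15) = 1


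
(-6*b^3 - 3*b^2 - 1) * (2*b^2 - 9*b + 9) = -12*b^5 + 48*b^4 - 27*b^3 - 29*b^2 + 9*b - 9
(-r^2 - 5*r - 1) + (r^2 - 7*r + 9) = 8 - 12*r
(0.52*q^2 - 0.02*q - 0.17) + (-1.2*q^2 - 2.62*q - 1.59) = -0.68*q^2 - 2.64*q - 1.76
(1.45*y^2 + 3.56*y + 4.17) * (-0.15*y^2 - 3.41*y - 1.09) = -0.2175*y^4 - 5.4785*y^3 - 14.3456*y^2 - 18.1001*y - 4.5453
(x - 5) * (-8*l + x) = -8*l*x + 40*l + x^2 - 5*x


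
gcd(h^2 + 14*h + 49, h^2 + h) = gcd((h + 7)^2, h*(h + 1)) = 1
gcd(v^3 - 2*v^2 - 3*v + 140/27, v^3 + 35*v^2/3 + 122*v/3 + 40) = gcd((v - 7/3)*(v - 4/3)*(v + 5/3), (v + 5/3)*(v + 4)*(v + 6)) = v + 5/3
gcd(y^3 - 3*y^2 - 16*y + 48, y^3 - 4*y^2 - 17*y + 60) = y^2 + y - 12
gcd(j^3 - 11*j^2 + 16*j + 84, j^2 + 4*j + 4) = j + 2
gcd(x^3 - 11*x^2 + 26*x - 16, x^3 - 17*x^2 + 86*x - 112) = x^2 - 10*x + 16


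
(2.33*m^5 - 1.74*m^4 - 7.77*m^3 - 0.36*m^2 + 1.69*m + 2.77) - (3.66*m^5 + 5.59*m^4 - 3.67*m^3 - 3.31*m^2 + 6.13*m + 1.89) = -1.33*m^5 - 7.33*m^4 - 4.1*m^3 + 2.95*m^2 - 4.44*m + 0.88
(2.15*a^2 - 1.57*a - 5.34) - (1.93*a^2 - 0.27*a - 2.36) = 0.22*a^2 - 1.3*a - 2.98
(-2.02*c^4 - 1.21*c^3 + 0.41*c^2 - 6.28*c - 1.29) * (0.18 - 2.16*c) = 4.3632*c^5 + 2.25*c^4 - 1.1034*c^3 + 13.6386*c^2 + 1.656*c - 0.2322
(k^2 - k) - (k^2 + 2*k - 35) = 35 - 3*k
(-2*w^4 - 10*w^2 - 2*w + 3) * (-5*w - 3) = 10*w^5 + 6*w^4 + 50*w^3 + 40*w^2 - 9*w - 9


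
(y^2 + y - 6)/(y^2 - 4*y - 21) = (y - 2)/(y - 7)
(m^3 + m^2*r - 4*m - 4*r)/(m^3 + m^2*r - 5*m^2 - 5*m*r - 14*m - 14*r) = (m - 2)/(m - 7)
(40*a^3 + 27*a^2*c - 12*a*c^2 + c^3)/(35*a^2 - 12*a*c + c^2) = (8*a^2 + 7*a*c - c^2)/(7*a - c)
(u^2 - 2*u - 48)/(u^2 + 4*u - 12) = (u - 8)/(u - 2)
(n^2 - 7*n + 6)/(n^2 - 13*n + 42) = (n - 1)/(n - 7)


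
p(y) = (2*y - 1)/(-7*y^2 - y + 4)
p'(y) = (2*y - 1)*(14*y + 1)/(-7*y^2 - y + 4)^2 + 2/(-7*y^2 - y + 4) = (-14*y^2 - 2*y + (2*y - 1)*(14*y + 1) + 8)/(7*y^2 + y - 4)^2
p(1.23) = -0.19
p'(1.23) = 0.18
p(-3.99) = 0.09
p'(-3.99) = 0.03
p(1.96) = -0.12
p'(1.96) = 0.05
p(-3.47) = 0.10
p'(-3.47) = 0.04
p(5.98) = -0.04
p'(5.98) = 0.01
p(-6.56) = 0.05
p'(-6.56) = 0.01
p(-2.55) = 0.16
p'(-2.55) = 0.09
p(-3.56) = 0.10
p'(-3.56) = 0.04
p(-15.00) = 0.02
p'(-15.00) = 0.00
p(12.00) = -0.02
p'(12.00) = 0.00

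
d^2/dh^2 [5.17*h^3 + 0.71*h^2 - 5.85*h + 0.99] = 31.02*h + 1.42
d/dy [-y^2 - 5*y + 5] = -2*y - 5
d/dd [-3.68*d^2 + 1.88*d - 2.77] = 1.88 - 7.36*d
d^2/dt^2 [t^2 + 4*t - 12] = 2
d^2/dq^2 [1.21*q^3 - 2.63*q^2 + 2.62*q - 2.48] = 7.26*q - 5.26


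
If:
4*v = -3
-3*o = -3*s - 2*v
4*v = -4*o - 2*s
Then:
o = 1/3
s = 5/6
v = -3/4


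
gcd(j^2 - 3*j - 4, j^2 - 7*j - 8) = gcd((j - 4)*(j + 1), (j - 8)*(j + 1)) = j + 1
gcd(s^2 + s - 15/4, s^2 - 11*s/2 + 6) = s - 3/2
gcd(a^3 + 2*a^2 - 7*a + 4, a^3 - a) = a - 1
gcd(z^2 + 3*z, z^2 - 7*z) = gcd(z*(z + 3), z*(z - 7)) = z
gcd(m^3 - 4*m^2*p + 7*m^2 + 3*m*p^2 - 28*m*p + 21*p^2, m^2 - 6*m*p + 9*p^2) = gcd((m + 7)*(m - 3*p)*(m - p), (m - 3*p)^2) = -m + 3*p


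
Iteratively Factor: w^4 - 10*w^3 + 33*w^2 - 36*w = (w - 4)*(w^3 - 6*w^2 + 9*w) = (w - 4)*(w - 3)*(w^2 - 3*w) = (w - 4)*(w - 3)^2*(w)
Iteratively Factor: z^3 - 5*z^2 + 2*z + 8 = (z - 4)*(z^2 - z - 2) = (z - 4)*(z + 1)*(z - 2)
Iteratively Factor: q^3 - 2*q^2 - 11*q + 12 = (q + 3)*(q^2 - 5*q + 4) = (q - 4)*(q + 3)*(q - 1)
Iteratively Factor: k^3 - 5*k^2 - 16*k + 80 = (k - 5)*(k^2 - 16) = (k - 5)*(k - 4)*(k + 4)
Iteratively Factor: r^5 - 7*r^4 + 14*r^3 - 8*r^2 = (r - 4)*(r^4 - 3*r^3 + 2*r^2) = r*(r - 4)*(r^3 - 3*r^2 + 2*r) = r^2*(r - 4)*(r^2 - 3*r + 2) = r^2*(r - 4)*(r - 2)*(r - 1)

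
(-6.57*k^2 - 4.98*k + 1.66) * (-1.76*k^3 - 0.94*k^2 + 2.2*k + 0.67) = 11.5632*k^5 + 14.9406*k^4 - 12.6944*k^3 - 16.9183*k^2 + 0.315399999999999*k + 1.1122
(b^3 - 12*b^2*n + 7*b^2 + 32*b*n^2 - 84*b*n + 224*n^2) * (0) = 0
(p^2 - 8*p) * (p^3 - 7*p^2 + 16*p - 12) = p^5 - 15*p^4 + 72*p^3 - 140*p^2 + 96*p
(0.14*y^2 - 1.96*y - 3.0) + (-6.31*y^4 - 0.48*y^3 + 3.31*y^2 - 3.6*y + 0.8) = -6.31*y^4 - 0.48*y^3 + 3.45*y^2 - 5.56*y - 2.2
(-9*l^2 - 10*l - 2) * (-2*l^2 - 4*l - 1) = 18*l^4 + 56*l^3 + 53*l^2 + 18*l + 2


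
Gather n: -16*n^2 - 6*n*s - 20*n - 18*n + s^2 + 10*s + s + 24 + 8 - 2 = -16*n^2 + n*(-6*s - 38) + s^2 + 11*s + 30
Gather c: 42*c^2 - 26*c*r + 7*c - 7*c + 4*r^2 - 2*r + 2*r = 42*c^2 - 26*c*r + 4*r^2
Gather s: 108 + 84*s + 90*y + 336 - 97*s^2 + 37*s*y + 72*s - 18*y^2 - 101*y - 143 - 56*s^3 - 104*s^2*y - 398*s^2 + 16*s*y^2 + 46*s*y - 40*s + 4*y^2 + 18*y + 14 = -56*s^3 + s^2*(-104*y - 495) + s*(16*y^2 + 83*y + 116) - 14*y^2 + 7*y + 315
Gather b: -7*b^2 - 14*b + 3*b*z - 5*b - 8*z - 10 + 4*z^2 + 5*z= -7*b^2 + b*(3*z - 19) + 4*z^2 - 3*z - 10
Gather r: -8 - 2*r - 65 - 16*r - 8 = -18*r - 81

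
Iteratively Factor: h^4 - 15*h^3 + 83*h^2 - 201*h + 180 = (h - 5)*(h^3 - 10*h^2 + 33*h - 36) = (h - 5)*(h - 3)*(h^2 - 7*h + 12) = (h - 5)*(h - 4)*(h - 3)*(h - 3)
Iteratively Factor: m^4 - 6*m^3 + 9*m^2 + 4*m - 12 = (m + 1)*(m^3 - 7*m^2 + 16*m - 12) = (m - 2)*(m + 1)*(m^2 - 5*m + 6) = (m - 2)^2*(m + 1)*(m - 3)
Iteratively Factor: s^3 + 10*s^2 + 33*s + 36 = (s + 4)*(s^2 + 6*s + 9) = (s + 3)*(s + 4)*(s + 3)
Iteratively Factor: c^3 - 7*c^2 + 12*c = (c - 3)*(c^2 - 4*c) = c*(c - 3)*(c - 4)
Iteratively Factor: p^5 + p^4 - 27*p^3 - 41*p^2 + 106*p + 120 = (p - 2)*(p^4 + 3*p^3 - 21*p^2 - 83*p - 60) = (p - 2)*(p + 3)*(p^3 - 21*p - 20) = (p - 2)*(p + 3)*(p + 4)*(p^2 - 4*p - 5) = (p - 5)*(p - 2)*(p + 3)*(p + 4)*(p + 1)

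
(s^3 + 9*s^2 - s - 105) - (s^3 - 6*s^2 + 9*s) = 15*s^2 - 10*s - 105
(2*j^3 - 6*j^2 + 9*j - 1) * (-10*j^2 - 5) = -20*j^5 + 60*j^4 - 100*j^3 + 40*j^2 - 45*j + 5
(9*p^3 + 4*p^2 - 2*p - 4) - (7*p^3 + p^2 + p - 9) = 2*p^3 + 3*p^2 - 3*p + 5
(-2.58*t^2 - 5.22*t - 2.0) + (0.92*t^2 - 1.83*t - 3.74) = -1.66*t^2 - 7.05*t - 5.74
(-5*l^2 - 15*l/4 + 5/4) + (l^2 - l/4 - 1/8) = -4*l^2 - 4*l + 9/8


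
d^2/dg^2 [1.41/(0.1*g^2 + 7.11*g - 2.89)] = (-0.0282*g^2 - 2.00502*g + 1.41*(0.2*g + 7.11)*(0.4*g + 14.22) + 0.81498)/(0.1*g^2 + 7.11*g - 2.89)^3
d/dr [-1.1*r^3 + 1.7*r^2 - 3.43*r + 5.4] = -3.3*r^2 + 3.4*r - 3.43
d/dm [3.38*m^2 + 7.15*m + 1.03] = 6.76*m + 7.15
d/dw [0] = 0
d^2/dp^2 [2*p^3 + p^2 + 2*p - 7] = 12*p + 2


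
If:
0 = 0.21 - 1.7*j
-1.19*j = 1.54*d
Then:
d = -0.10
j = 0.12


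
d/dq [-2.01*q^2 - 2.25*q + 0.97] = -4.02*q - 2.25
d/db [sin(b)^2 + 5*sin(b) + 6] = (2*sin(b) + 5)*cos(b)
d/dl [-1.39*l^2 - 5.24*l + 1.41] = -2.78*l - 5.24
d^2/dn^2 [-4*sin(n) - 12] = 4*sin(n)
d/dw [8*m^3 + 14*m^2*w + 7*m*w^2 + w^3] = 14*m^2 + 14*m*w + 3*w^2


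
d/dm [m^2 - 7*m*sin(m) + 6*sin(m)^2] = -7*m*cos(m) + 2*m - 7*sin(m) + 6*sin(2*m)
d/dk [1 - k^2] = -2*k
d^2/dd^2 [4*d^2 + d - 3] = 8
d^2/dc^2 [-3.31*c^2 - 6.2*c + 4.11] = -6.62000000000000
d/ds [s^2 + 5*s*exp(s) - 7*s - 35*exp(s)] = 5*s*exp(s) + 2*s - 30*exp(s) - 7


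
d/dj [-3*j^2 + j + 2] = 1 - 6*j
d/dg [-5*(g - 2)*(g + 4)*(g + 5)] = -15*g^2 - 70*g - 10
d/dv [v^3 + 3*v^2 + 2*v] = 3*v^2 + 6*v + 2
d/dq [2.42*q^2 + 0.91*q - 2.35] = 4.84*q + 0.91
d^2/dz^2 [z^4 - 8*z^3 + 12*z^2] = 12*z^2 - 48*z + 24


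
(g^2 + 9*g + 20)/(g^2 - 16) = (g + 5)/(g - 4)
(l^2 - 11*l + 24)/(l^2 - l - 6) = (l - 8)/(l + 2)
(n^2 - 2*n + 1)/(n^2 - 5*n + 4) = (n - 1)/(n - 4)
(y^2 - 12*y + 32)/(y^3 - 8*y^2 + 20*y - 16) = (y - 8)/(y^2 - 4*y + 4)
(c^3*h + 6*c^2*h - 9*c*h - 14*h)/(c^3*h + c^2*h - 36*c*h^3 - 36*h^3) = (c^2 + 5*c - 14)/(c^2 - 36*h^2)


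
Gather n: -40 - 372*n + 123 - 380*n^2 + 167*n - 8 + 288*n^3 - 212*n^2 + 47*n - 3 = 288*n^3 - 592*n^2 - 158*n + 72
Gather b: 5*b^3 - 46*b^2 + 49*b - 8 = 5*b^3 - 46*b^2 + 49*b - 8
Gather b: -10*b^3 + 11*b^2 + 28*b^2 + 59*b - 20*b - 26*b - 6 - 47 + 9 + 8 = -10*b^3 + 39*b^2 + 13*b - 36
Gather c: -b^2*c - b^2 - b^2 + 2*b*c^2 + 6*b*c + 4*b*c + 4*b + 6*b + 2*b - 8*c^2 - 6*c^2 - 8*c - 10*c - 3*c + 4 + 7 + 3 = -2*b^2 + 12*b + c^2*(2*b - 14) + c*(-b^2 + 10*b - 21) + 14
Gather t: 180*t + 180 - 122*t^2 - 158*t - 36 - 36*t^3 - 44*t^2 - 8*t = -36*t^3 - 166*t^2 + 14*t + 144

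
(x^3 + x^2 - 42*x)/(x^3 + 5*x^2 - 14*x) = (x - 6)/(x - 2)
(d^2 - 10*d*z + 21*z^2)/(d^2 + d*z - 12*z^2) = (d - 7*z)/(d + 4*z)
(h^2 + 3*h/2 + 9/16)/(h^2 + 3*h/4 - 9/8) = (16*h^2 + 24*h + 9)/(2*(8*h^2 + 6*h - 9))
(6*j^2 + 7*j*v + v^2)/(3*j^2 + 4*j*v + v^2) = (6*j + v)/(3*j + v)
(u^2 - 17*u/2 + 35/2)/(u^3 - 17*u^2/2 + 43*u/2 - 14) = (u - 5)/(u^2 - 5*u + 4)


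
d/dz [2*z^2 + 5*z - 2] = 4*z + 5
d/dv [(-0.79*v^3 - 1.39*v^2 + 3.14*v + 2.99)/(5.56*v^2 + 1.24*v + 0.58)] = (-4.3924*v^4 - 1.9592*v^3 - 20.5566*v^2 - 34.8612*v - 1.8864)/(30.9136*v^4 + 13.7888*v^3 + 7.9872*v^2 + 1.4384*v + 0.3364)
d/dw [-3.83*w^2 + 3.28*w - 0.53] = 3.28 - 7.66*w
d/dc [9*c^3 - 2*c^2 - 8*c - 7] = 27*c^2 - 4*c - 8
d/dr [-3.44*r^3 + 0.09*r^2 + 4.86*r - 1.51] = -10.32*r^2 + 0.18*r + 4.86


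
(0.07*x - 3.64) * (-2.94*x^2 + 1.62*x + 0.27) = -0.2058*x^3 + 10.815*x^2 - 5.8779*x - 0.9828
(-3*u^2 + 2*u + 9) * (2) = -6*u^2 + 4*u + 18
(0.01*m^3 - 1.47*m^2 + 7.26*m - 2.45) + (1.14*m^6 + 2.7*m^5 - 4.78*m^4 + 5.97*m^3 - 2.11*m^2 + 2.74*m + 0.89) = 1.14*m^6 + 2.7*m^5 - 4.78*m^4 + 5.98*m^3 - 3.58*m^2 + 10.0*m - 1.56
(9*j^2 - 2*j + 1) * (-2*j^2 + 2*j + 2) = -18*j^4 + 22*j^3 + 12*j^2 - 2*j + 2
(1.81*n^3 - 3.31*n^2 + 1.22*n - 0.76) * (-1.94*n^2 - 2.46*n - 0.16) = -3.5114*n^5 + 1.9688*n^4 + 5.4862*n^3 - 0.9972*n^2 + 1.6744*n + 0.1216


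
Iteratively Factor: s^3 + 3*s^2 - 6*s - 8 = (s + 4)*(s^2 - s - 2) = (s + 1)*(s + 4)*(s - 2)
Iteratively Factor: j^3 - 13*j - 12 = (j + 3)*(j^2 - 3*j - 4) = (j - 4)*(j + 3)*(j + 1)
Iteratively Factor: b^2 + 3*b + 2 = (b + 2)*(b + 1)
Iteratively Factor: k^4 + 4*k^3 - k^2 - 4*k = (k + 4)*(k^3 - k) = (k - 1)*(k + 4)*(k^2 + k) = k*(k - 1)*(k + 4)*(k + 1)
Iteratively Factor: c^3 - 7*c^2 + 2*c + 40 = (c - 5)*(c^2 - 2*c - 8) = (c - 5)*(c + 2)*(c - 4)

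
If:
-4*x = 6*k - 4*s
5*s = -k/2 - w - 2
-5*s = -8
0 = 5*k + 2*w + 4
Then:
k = 4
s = 8/5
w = -12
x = -22/5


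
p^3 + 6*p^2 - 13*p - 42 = (p - 3)*(p + 2)*(p + 7)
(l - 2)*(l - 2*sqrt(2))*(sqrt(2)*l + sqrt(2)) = sqrt(2)*l^3 - 4*l^2 - sqrt(2)*l^2 - 2*sqrt(2)*l + 4*l + 8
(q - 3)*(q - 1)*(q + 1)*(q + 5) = q^4 + 2*q^3 - 16*q^2 - 2*q + 15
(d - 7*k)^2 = d^2 - 14*d*k + 49*k^2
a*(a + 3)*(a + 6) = a^3 + 9*a^2 + 18*a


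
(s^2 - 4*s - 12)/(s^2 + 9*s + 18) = (s^2 - 4*s - 12)/(s^2 + 9*s + 18)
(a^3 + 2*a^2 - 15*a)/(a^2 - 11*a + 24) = a*(a + 5)/(a - 8)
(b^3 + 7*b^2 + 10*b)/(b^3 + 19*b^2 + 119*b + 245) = b*(b + 2)/(b^2 + 14*b + 49)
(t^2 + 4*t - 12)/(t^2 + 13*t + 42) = (t - 2)/(t + 7)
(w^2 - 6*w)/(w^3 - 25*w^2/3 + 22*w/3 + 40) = 3*w/(3*w^2 - 7*w - 20)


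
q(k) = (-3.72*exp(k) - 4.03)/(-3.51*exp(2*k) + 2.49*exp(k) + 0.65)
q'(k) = (-3.72*exp(k) - 4.03)*(7.02*exp(2*k) - 2.49*exp(k))/(-3.51*exp(2*k) + 2.49*exp(k) + 0.65)^2 - 3.72*exp(k)/(-3.51*exp(2*k) + 2.49*exp(k) + 0.65)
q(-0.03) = 31.94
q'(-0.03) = -545.10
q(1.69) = 0.27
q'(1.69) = -0.36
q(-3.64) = -5.79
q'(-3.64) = 0.35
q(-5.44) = -6.12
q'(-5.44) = 0.07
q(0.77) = 1.17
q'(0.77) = -2.31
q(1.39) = 0.41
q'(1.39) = -0.60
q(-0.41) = -8.59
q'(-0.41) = -19.60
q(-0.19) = -23.01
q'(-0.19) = -214.31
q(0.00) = 20.95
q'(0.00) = -246.39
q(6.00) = 0.00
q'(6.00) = 0.00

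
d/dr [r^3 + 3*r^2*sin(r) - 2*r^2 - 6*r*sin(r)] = 3*r^2*cos(r) + 3*r^2 - 6*sqrt(2)*r*cos(r + pi/4) - 4*r - 6*sin(r)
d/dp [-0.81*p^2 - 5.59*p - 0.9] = -1.62*p - 5.59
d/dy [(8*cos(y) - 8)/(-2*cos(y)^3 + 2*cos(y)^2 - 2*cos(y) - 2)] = 128*(-cos(y)^3 + 2*cos(y)^2 - cos(y) + 1)*sin(y)/(4*sin(y)^2 + 7*cos(y) + cos(3*y))^2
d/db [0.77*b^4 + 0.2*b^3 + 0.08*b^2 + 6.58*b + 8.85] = 3.08*b^3 + 0.6*b^2 + 0.16*b + 6.58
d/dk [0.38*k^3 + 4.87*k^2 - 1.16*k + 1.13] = 1.14*k^2 + 9.74*k - 1.16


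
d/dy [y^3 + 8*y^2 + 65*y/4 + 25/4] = 3*y^2 + 16*y + 65/4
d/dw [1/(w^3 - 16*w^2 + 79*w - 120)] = (-3*w^2 + 32*w - 79)/(w^3 - 16*w^2 + 79*w - 120)^2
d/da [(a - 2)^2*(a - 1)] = (a - 2)*(3*a - 4)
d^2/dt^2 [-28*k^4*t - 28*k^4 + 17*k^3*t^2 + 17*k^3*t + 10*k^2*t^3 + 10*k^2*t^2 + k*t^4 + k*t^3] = 2*k*(17*k^2 + 30*k*t + 10*k + 6*t^2 + 3*t)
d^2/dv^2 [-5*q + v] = 0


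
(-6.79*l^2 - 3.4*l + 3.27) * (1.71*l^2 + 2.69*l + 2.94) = -11.6109*l^4 - 24.0791*l^3 - 23.5169*l^2 - 1.1997*l + 9.6138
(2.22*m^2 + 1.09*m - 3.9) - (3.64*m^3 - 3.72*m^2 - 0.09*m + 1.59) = -3.64*m^3 + 5.94*m^2 + 1.18*m - 5.49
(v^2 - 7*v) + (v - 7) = v^2 - 6*v - 7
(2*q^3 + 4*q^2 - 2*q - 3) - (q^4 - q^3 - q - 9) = -q^4 + 3*q^3 + 4*q^2 - q + 6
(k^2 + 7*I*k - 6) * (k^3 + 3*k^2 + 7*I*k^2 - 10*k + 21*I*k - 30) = k^5 + 3*k^4 + 14*I*k^4 - 65*k^3 + 42*I*k^3 - 195*k^2 - 112*I*k^2 + 60*k - 336*I*k + 180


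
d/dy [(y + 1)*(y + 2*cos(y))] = y - (y + 1)*(2*sin(y) - 1) + 2*cos(y)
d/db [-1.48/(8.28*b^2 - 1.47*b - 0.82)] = (24.5088*b - 2.1756)/(-8.28*b^2 + 1.47*b + 0.82)^2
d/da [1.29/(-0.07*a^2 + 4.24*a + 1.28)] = (0.1806*a - 5.4696)/(-0.07*a^2 + 4.24*a + 1.28)^2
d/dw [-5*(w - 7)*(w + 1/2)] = 65/2 - 10*w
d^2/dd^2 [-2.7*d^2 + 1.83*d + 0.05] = -5.40000000000000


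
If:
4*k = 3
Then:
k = 3/4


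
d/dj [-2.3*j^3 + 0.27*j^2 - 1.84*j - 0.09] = -6.9*j^2 + 0.54*j - 1.84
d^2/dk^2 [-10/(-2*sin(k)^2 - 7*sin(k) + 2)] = 10*(-16*sin(k)^4 - 42*sin(k)^3 - 41*sin(k)^2 + 70*sin(k) + 106)/(7*sin(k) - cos(2*k) - 1)^3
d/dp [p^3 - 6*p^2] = 3*p*(p - 4)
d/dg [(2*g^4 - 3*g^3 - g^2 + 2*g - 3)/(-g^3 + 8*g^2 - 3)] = (-2*g^6 + 32*g^5 - 25*g^4 - 20*g^3 + 2*g^2 + 54*g - 6)/(g^6 - 16*g^5 + 64*g^4 + 6*g^3 - 48*g^2 + 9)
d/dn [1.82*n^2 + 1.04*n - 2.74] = 3.64*n + 1.04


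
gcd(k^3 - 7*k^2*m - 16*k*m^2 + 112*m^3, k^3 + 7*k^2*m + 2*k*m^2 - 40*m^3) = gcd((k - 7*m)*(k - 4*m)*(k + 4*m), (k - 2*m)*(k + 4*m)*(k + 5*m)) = k + 4*m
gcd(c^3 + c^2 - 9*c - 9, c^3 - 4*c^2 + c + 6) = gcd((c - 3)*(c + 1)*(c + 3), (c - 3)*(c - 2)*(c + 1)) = c^2 - 2*c - 3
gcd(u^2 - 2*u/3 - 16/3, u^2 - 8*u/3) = u - 8/3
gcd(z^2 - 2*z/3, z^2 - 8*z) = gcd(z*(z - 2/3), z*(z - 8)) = z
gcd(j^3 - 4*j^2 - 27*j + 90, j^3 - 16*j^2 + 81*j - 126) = j^2 - 9*j + 18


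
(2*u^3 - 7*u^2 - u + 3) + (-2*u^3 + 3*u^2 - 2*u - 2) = -4*u^2 - 3*u + 1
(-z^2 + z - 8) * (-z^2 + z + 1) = z^4 - 2*z^3 + 8*z^2 - 7*z - 8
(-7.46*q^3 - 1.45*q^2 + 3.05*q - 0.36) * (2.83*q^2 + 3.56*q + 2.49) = -21.1118*q^5 - 30.6611*q^4 - 15.1059*q^3 + 6.2287*q^2 + 6.3129*q - 0.8964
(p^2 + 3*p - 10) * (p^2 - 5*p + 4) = p^4 - 2*p^3 - 21*p^2 + 62*p - 40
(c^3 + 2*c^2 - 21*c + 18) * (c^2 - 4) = c^5 + 2*c^4 - 25*c^3 + 10*c^2 + 84*c - 72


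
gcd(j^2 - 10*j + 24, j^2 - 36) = j - 6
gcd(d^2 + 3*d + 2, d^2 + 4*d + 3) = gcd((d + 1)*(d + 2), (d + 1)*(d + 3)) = d + 1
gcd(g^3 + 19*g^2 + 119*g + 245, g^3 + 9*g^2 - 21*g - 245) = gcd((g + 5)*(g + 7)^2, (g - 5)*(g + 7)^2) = g^2 + 14*g + 49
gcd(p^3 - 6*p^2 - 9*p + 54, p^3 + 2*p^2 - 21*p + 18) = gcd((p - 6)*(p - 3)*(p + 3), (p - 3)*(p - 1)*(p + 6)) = p - 3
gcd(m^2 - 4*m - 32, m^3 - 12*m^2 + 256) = m^2 - 4*m - 32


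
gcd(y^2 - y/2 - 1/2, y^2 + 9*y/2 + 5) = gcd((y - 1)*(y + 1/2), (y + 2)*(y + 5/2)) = 1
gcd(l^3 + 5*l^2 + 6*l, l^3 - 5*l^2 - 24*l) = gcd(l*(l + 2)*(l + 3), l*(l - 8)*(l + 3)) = l^2 + 3*l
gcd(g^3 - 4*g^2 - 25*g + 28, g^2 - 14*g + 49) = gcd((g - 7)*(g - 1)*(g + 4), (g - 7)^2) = g - 7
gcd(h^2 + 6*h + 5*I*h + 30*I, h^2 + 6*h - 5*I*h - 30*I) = h + 6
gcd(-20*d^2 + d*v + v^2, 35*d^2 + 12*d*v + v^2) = 5*d + v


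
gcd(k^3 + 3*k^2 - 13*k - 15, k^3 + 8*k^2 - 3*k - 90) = k^2 + 2*k - 15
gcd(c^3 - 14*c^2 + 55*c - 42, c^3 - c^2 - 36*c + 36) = c^2 - 7*c + 6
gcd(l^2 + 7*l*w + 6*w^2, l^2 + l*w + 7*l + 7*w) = l + w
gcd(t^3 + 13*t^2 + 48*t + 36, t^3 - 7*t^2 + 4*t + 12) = t + 1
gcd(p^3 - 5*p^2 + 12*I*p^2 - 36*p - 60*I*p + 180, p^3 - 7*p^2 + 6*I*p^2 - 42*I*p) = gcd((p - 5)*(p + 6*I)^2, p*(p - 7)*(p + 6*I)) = p + 6*I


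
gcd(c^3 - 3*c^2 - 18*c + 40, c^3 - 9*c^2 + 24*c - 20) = c^2 - 7*c + 10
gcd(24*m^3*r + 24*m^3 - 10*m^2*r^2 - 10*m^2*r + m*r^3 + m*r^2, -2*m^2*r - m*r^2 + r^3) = 1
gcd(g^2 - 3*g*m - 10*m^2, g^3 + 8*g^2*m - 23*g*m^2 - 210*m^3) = g - 5*m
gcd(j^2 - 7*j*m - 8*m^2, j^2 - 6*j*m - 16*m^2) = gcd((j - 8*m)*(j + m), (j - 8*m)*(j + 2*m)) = j - 8*m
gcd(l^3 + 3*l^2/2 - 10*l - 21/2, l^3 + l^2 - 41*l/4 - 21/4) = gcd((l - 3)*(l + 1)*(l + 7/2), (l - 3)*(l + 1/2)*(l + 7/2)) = l^2 + l/2 - 21/2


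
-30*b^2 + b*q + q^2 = (-5*b + q)*(6*b + q)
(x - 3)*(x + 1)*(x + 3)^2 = x^4 + 4*x^3 - 6*x^2 - 36*x - 27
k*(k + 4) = k^2 + 4*k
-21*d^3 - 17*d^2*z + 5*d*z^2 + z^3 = (-3*d + z)*(d + z)*(7*d + z)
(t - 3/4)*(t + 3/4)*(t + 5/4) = t^3 + 5*t^2/4 - 9*t/16 - 45/64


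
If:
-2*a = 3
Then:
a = -3/2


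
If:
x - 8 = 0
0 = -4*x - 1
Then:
No Solution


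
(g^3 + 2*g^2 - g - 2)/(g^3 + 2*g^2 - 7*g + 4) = (g^2 + 3*g + 2)/(g^2 + 3*g - 4)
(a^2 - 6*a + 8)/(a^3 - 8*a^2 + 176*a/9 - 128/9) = 9*(a - 2)/(9*a^2 - 36*a + 32)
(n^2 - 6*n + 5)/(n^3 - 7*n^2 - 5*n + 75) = (n - 1)/(n^2 - 2*n - 15)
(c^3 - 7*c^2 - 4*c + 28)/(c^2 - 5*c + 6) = (c^2 - 5*c - 14)/(c - 3)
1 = 1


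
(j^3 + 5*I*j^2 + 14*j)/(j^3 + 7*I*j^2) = (j - 2*I)/j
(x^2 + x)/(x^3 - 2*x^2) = (x + 1)/(x*(x - 2))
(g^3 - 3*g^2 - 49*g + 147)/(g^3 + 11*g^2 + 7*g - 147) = (g - 7)/(g + 7)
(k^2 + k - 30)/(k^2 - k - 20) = (k + 6)/(k + 4)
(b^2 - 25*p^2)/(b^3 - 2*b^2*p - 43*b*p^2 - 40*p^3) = (-b + 5*p)/(-b^2 + 7*b*p + 8*p^2)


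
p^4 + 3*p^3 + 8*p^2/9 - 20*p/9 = p*(p - 2/3)*(p + 5/3)*(p + 2)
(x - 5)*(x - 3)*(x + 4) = x^3 - 4*x^2 - 17*x + 60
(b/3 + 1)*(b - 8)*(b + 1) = b^3/3 - 4*b^2/3 - 29*b/3 - 8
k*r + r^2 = r*(k + r)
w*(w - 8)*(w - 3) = w^3 - 11*w^2 + 24*w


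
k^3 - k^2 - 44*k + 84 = (k - 6)*(k - 2)*(k + 7)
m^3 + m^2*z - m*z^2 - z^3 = (m - z)*(m + z)^2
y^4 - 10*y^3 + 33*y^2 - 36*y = y*(y - 4)*(y - 3)^2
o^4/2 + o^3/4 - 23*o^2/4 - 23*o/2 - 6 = (o/2 + 1)*(o - 4)*(o + 1)*(o + 3/2)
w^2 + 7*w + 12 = (w + 3)*(w + 4)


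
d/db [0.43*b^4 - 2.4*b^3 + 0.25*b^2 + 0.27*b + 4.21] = 1.72*b^3 - 7.2*b^2 + 0.5*b + 0.27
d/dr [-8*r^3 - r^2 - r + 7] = -24*r^2 - 2*r - 1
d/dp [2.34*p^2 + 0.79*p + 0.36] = 4.68*p + 0.79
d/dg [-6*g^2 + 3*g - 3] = 3 - 12*g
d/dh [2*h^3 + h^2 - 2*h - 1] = 6*h^2 + 2*h - 2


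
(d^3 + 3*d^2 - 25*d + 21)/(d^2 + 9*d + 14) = (d^2 - 4*d + 3)/(d + 2)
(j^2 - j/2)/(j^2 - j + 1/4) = 2*j/(2*j - 1)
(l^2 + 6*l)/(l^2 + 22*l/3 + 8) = 3*l/(3*l + 4)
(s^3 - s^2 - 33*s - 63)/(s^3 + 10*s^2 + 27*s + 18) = (s^2 - 4*s - 21)/(s^2 + 7*s + 6)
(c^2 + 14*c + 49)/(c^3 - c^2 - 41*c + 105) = (c + 7)/(c^2 - 8*c + 15)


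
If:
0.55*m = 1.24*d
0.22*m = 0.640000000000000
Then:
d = 1.29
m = 2.91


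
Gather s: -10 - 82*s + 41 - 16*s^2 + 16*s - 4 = -16*s^2 - 66*s + 27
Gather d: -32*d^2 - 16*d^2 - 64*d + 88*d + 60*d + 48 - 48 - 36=-48*d^2 + 84*d - 36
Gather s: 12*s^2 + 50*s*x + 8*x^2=12*s^2 + 50*s*x + 8*x^2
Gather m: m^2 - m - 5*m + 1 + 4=m^2 - 6*m + 5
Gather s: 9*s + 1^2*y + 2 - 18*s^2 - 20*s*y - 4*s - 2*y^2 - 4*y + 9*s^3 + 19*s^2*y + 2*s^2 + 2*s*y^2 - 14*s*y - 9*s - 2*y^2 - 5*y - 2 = 9*s^3 + s^2*(19*y - 16) + s*(2*y^2 - 34*y - 4) - 4*y^2 - 8*y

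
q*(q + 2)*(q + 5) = q^3 + 7*q^2 + 10*q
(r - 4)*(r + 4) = r^2 - 16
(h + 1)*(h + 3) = h^2 + 4*h + 3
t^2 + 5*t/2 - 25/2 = (t - 5/2)*(t + 5)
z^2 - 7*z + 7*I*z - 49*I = (z - 7)*(z + 7*I)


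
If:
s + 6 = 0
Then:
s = -6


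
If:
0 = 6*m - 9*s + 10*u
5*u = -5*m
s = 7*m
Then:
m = 0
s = 0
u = 0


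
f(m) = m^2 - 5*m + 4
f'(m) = 2*m - 5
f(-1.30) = 12.19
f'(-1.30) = -7.60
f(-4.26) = 43.45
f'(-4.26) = -13.52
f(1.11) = -0.32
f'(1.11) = -2.78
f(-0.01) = 4.05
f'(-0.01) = -5.02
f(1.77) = -1.72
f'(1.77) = -1.46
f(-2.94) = 27.34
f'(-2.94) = -10.88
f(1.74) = -1.67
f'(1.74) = -1.52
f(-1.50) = 13.75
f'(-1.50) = -8.00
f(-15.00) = 304.00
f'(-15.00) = -35.00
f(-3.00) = 28.00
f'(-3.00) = -11.00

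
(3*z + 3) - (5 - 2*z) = 5*z - 2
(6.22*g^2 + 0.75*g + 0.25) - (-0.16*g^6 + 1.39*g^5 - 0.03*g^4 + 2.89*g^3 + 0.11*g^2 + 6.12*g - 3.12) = 0.16*g^6 - 1.39*g^5 + 0.03*g^4 - 2.89*g^3 + 6.11*g^2 - 5.37*g + 3.37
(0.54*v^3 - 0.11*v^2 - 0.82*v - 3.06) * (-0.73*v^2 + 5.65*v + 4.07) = -0.3942*v^5 + 3.1313*v^4 + 2.1749*v^3 - 2.8469*v^2 - 20.6264*v - 12.4542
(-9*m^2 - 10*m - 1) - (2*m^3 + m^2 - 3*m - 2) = -2*m^3 - 10*m^2 - 7*m + 1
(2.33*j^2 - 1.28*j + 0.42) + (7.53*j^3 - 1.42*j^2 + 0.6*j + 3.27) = 7.53*j^3 + 0.91*j^2 - 0.68*j + 3.69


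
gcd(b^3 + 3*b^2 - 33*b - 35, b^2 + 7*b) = b + 7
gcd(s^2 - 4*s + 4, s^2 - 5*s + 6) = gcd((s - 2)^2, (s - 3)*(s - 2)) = s - 2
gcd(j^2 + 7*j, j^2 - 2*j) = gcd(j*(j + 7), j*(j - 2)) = j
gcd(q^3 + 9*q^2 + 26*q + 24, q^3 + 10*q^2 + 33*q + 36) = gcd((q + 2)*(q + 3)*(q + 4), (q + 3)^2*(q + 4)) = q^2 + 7*q + 12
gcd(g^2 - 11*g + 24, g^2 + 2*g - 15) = g - 3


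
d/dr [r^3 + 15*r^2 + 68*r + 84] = 3*r^2 + 30*r + 68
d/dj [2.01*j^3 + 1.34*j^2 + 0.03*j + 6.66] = 6.03*j^2 + 2.68*j + 0.03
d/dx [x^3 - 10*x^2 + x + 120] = 3*x^2 - 20*x + 1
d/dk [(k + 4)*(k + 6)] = 2*k + 10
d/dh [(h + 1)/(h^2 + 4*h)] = (h*(h + 4) - 2*(h + 1)*(h + 2))/(h^2*(h + 4)^2)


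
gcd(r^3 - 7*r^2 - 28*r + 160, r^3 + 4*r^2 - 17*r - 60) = r^2 + r - 20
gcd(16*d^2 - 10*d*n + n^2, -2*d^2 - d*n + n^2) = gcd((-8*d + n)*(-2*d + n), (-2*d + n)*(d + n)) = 2*d - n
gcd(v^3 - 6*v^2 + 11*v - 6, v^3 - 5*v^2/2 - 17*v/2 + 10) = v - 1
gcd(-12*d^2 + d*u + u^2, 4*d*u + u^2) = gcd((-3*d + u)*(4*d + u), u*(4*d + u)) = 4*d + u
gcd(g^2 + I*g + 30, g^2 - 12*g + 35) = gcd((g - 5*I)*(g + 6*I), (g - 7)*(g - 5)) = 1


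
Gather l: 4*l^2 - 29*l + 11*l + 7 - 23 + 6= 4*l^2 - 18*l - 10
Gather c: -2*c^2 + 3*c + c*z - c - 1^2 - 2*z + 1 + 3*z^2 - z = -2*c^2 + c*(z + 2) + 3*z^2 - 3*z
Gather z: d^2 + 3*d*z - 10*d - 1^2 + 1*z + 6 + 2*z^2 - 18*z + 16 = d^2 - 10*d + 2*z^2 + z*(3*d - 17) + 21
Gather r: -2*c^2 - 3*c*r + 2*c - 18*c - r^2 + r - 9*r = -2*c^2 - 16*c - r^2 + r*(-3*c - 8)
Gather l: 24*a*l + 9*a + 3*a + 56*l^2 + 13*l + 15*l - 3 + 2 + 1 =12*a + 56*l^2 + l*(24*a + 28)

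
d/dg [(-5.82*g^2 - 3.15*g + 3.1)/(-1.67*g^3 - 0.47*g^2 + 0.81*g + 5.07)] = (-9.7194*g^4 - 10.521*g^3 + 9.3363*g^2 - 56.1008*g - 18.4815)/(2.7889*g^6 + 1.5698*g^5 - 2.4845*g^4 - 17.6952*g^3 - 4.1097*g^2 + 8.2134*g + 25.7049)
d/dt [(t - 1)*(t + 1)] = 2*t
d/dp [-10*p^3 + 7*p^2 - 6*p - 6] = -30*p^2 + 14*p - 6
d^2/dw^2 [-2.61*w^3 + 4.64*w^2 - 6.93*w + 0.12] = 9.28 - 15.66*w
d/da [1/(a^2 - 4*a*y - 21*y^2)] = 2*(-a + 2*y)/(-a^2 + 4*a*y + 21*y^2)^2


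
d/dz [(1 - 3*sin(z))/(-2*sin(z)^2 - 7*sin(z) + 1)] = (-6*sin(z)^2 + 4*sin(z) + 4)*cos(z)/(7*sin(z) - cos(2*z))^2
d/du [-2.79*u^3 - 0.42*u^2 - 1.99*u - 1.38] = -8.37*u^2 - 0.84*u - 1.99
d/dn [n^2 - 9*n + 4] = 2*n - 9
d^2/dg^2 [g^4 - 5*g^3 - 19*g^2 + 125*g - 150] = 12*g^2 - 30*g - 38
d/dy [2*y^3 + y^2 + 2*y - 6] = 6*y^2 + 2*y + 2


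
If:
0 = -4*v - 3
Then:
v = -3/4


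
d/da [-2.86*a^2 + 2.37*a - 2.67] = 2.37 - 5.72*a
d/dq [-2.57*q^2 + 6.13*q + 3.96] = 6.13 - 5.14*q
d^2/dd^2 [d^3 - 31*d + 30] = 6*d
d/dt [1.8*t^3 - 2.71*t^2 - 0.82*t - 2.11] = 5.4*t^2 - 5.42*t - 0.82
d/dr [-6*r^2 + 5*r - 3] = 5 - 12*r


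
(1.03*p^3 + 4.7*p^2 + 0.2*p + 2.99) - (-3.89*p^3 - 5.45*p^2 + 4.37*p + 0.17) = 4.92*p^3 + 10.15*p^2 - 4.17*p + 2.82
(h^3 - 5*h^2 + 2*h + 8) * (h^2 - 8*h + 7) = h^5 - 13*h^4 + 49*h^3 - 43*h^2 - 50*h + 56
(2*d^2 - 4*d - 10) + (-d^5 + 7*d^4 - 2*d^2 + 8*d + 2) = -d^5 + 7*d^4 + 4*d - 8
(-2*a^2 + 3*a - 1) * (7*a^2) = -14*a^4 + 21*a^3 - 7*a^2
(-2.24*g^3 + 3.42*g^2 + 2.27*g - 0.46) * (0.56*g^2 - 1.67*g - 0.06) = -1.2544*g^5 + 5.656*g^4 - 4.3058*g^3 - 4.2537*g^2 + 0.632*g + 0.0276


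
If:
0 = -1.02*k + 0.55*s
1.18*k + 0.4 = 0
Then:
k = -0.34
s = -0.63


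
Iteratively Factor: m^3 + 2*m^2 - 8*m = (m - 2)*(m^2 + 4*m) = (m - 2)*(m + 4)*(m)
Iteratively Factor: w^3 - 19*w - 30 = (w - 5)*(w^2 + 5*w + 6) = (w - 5)*(w + 3)*(w + 2)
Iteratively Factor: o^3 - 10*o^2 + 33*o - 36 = (o - 3)*(o^2 - 7*o + 12) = (o - 3)^2*(o - 4)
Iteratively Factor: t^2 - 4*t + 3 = (t - 3)*(t - 1)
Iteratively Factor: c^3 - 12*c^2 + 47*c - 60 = (c - 3)*(c^2 - 9*c + 20) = (c - 5)*(c - 3)*(c - 4)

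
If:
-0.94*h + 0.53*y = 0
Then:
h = 0.563829787234043*y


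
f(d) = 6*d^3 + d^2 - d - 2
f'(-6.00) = 635.00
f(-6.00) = -1256.00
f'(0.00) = -1.00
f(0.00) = -2.00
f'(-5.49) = 530.54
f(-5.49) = -959.18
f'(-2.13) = 76.40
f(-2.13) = -53.31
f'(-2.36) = 94.53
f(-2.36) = -72.94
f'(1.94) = 70.62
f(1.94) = 43.63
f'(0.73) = 10.05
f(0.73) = 0.14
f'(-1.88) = 58.86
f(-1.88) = -36.45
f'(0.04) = -0.89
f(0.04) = -2.04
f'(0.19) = 0.03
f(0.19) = -2.11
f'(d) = 18*d^2 + 2*d - 1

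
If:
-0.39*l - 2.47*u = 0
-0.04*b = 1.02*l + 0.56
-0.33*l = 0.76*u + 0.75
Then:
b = 77.07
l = -3.57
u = 0.56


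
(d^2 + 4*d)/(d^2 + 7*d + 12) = d/(d + 3)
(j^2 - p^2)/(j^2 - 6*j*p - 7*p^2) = (-j + p)/(-j + 7*p)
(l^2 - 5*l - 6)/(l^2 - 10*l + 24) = (l + 1)/(l - 4)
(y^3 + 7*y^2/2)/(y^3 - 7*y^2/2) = (2*y + 7)/(2*y - 7)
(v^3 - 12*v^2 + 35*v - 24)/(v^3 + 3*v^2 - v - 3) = (v^2 - 11*v + 24)/(v^2 + 4*v + 3)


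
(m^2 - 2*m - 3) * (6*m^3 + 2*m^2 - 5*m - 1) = 6*m^5 - 10*m^4 - 27*m^3 + 3*m^2 + 17*m + 3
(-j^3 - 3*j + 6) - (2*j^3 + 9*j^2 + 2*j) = -3*j^3 - 9*j^2 - 5*j + 6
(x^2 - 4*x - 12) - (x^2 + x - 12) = -5*x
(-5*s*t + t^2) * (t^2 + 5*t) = -5*s*t^3 - 25*s*t^2 + t^4 + 5*t^3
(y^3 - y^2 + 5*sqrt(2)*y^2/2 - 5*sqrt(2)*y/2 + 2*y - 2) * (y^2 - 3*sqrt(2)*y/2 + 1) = y^5 - y^4 + sqrt(2)*y^4 - 9*y^3/2 - sqrt(2)*y^3 - sqrt(2)*y^2/2 + 9*y^2/2 + sqrt(2)*y/2 + 2*y - 2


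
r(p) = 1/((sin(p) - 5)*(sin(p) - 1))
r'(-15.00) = -0.06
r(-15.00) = 0.11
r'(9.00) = -0.65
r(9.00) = 0.37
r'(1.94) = -19.86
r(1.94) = 3.65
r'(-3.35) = -0.38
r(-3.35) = 0.26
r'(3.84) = -0.06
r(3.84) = 0.11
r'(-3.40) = -0.43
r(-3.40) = 0.28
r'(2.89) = -0.42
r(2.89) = 0.28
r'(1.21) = 21.29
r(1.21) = 3.82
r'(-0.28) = 0.14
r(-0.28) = 0.15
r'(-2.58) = -0.08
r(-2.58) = 0.12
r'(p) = -cos(p)/((sin(p) - 5)*(sin(p) - 1)^2) - cos(p)/((sin(p) - 5)^2*(sin(p) - 1)) = 2*(3 - sin(p))*cos(p)/((sin(p) - 5)^2*(sin(p) - 1)^2)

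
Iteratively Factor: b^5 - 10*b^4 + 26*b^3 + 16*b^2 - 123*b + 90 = (b - 5)*(b^4 - 5*b^3 + b^2 + 21*b - 18) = (b - 5)*(b - 1)*(b^3 - 4*b^2 - 3*b + 18) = (b - 5)*(b - 1)*(b + 2)*(b^2 - 6*b + 9) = (b - 5)*(b - 3)*(b - 1)*(b + 2)*(b - 3)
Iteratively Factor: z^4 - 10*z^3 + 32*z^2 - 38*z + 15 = (z - 1)*(z^3 - 9*z^2 + 23*z - 15) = (z - 1)^2*(z^2 - 8*z + 15) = (z - 3)*(z - 1)^2*(z - 5)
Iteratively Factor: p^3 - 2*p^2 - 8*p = (p)*(p^2 - 2*p - 8) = p*(p + 2)*(p - 4)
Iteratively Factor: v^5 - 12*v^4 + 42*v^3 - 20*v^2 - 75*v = (v)*(v^4 - 12*v^3 + 42*v^2 - 20*v - 75) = v*(v - 5)*(v^3 - 7*v^2 + 7*v + 15) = v*(v - 5)^2*(v^2 - 2*v - 3) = v*(v - 5)^2*(v + 1)*(v - 3)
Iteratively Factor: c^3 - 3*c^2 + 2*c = (c)*(c^2 - 3*c + 2) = c*(c - 2)*(c - 1)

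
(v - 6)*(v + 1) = v^2 - 5*v - 6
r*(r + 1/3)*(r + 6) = r^3 + 19*r^2/3 + 2*r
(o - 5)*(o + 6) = o^2 + o - 30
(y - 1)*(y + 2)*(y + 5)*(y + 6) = y^4 + 12*y^3 + 39*y^2 + 8*y - 60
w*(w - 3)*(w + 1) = w^3 - 2*w^2 - 3*w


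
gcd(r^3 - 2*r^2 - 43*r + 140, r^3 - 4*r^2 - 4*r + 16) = r - 4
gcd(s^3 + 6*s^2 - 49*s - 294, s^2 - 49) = s^2 - 49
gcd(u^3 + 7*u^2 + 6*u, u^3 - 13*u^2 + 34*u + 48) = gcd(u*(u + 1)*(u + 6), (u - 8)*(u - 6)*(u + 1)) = u + 1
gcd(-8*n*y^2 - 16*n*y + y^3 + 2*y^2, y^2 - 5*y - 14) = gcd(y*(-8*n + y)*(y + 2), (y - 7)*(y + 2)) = y + 2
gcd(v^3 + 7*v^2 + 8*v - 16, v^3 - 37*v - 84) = v + 4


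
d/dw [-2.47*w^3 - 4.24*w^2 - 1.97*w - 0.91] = -7.41*w^2 - 8.48*w - 1.97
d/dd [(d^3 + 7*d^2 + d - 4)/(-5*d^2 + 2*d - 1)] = (-5*d^4 + 4*d^3 + 16*d^2 - 54*d + 7)/(25*d^4 - 20*d^3 + 14*d^2 - 4*d + 1)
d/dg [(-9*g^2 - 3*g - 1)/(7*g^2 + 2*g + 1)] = (3*g^2 - 4*g - 1)/(49*g^4 + 28*g^3 + 18*g^2 + 4*g + 1)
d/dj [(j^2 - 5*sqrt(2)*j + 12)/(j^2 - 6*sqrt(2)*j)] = (-sqrt(2)*j^2 - 24*j + 72*sqrt(2))/(j^2*(j^2 - 12*sqrt(2)*j + 72))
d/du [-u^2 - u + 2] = -2*u - 1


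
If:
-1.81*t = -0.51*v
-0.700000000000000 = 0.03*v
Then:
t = -6.57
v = -23.33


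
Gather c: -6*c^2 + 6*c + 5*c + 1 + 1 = -6*c^2 + 11*c + 2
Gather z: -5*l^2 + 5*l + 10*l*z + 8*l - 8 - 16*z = -5*l^2 + 13*l + z*(10*l - 16) - 8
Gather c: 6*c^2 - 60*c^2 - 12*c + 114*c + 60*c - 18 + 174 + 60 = -54*c^2 + 162*c + 216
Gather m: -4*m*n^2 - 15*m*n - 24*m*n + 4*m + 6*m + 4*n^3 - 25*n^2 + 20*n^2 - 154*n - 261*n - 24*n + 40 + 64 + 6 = m*(-4*n^2 - 39*n + 10) + 4*n^3 - 5*n^2 - 439*n + 110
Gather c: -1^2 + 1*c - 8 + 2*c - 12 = 3*c - 21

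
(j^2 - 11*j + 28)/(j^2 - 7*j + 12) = (j - 7)/(j - 3)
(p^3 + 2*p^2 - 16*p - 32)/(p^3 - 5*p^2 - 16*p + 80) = (p + 2)/(p - 5)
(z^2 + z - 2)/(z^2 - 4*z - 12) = (z - 1)/(z - 6)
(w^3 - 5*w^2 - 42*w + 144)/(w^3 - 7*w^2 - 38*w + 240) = (w - 3)/(w - 5)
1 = 1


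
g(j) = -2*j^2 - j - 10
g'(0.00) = -1.00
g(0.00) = -10.00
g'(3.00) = -13.00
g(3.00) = -31.00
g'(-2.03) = 7.12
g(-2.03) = -16.21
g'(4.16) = -17.64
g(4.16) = -48.77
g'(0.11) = -1.44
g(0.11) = -10.13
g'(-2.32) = 8.28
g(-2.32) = -18.44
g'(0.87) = -4.48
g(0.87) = -12.38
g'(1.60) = -7.40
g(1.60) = -16.72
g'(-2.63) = 9.52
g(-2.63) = -21.20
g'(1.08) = -5.32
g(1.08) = -13.41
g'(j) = -4*j - 1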